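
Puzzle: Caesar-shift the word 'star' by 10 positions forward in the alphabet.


Shift each letter by 10: s -> c, t -> d, a -> k, r -> b. Result: 'cdkb'.

cdkb


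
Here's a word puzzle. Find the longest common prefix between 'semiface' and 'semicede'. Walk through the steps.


Compare from the start: 4 characters match: 'semi'. Mismatch at position 5: 'f' vs 'c'.

semi


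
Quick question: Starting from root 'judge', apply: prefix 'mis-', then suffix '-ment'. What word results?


Step 1: Add prefix 'mis-' to 'judge' = 'misjudge'
Step 2: Add suffix '-ment' to 'misjudge' = 'misjudgment'

misjudgment


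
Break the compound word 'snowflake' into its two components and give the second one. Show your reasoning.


Split 'snowflake' into 'snow' + 'flake'. The second part is 'flake'.

flake


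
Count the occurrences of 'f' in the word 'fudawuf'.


Letter 'f' in 'fudawuf': found at position(s) 1, 7 = 2 occurrence(s).

2


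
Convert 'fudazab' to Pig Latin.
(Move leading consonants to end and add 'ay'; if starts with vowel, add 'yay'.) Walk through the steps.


'fudazab': move consonant cluster 'f' to end and add 'ay': 'udazabfay'.

udazabfay


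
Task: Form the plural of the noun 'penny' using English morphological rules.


Apply rule: Change -y to -ies (consonant + y). 'penny' becomes 'pennies'.

pennies


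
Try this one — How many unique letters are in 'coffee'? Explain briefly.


Unique letters in 'coffee': {c, e, f, o} = 4 distinct letters.

4


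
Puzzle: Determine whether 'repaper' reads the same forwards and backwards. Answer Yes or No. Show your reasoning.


Forward: 'repaper'
Reversed: 'repaper'
They are identical.

Yes


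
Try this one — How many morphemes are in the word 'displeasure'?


Decomposition: dis- (prefix) + please (root) + -ure (suffix) = 3 morpheme(s)

3 morphemes


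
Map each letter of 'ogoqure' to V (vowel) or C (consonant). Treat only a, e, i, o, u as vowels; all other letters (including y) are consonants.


Letter mapping: o = V, g = C, o = V, q = C, u = V, r = C, e = V.

VCVCVCV


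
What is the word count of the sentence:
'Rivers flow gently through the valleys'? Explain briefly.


Split into words: Rivers | flow | gently | through | the | valleys = 6 words.

6


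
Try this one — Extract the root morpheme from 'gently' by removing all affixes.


Remove suffix '-ly' from 'gently' to get root 'gentle'.

gentle


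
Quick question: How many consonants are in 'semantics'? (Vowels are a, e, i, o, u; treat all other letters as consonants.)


Consonants in 'semantics': s, m, n, t, c, s = 6 consonants.

6


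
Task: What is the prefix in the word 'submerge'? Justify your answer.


The word 'submerge' = 'sub' (prefix) + 'merge' (root). The prefix is 'sub'.

sub


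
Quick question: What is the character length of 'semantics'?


Spell out 'semantics' and number each letter: s(1), e(2), m(3), a(4), n(5), t(6), i(7), c(8), s(9). Total: 9 letters.

9


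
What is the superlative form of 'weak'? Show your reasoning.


Apply superlative formation (add -est): 'weak' -> 'weakest'.

weakest


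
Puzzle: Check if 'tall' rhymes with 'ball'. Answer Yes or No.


Rime (stressed vowel + following sounds) of 'tall': -all = /ɔːl/
Rime of 'ball': -all = /ɔːl/
/ɔːl/ and /ɔːl/ are the same ending sound, so the words rhyme.

Yes


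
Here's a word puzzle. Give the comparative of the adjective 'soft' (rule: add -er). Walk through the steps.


Apply comparative formation (add -er): 'soft' -> 'softer'.

softer


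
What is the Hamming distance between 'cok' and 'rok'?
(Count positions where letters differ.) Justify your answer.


Alignment:
Position 1: 'c' vs 'r' = DIFFER
Position 2: 'o' vs 'o' = match
Position 3: 'k' vs 'k' = match
Total differences: 1

1


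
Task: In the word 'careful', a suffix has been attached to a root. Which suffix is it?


The word 'careful' = 'care' (root) + '-ful' (suffix). The suffix is '-ful'.

ful


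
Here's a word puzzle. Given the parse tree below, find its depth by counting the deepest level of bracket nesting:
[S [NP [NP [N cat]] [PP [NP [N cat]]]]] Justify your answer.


Count bracket nesting levels:
'[' at pos 0: depth = 1
'[' at pos 3: depth = 2
'[' at pos 7: depth = 3
'[' at pos 11: depth = 4
'[' at pos 20: depth = 3
'[' at pos 24: depth = 4
'[' at pos 28: depth = 5
Maximum depth reached: 5

5


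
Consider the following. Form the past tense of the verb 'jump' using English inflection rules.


Apply rule: Add -ed. 'jump' becomes 'jumped'.

jumped


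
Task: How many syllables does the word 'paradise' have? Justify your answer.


Break 'paradise' into syllables: par-a-dise -> par | a | dise = 3 syllables

3 syllables


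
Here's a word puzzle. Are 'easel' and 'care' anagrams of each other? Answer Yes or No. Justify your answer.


Sorted letters of 'easel': 'aeels'
Sorted letters of 'care': 'acer'
They do not match.

No


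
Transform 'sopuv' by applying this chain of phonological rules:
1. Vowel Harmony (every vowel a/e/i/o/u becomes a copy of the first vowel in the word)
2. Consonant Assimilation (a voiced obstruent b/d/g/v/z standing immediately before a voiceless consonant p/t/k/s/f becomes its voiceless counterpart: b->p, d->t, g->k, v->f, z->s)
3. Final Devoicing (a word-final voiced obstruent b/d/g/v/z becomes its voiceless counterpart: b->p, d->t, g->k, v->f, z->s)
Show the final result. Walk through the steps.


Starting form: 'sopuv'
Rule 1: Vowel Harmony: all vowels become 'o' (matching first vowel). 'sopuv' -> 'sopov'
Rule 2: Consonant Assimilation: no voiced obstruent (b/d/g/v/z) stands immediately before a voiceless consonant (p/t/k/s/f). No change.
Rule 3: Final Devoicing: word-final voiced obstruent 'v' becomes voiceless 'f'. 'sopov' -> 'sopof'
Final form: 'sopof'

sopof


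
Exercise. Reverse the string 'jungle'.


Reverse 'jungle' character by character: 'elgnuj'.

elgnuj


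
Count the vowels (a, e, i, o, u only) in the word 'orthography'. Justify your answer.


Vowels in 'orthography': o, o, a = 3 vowels.

3


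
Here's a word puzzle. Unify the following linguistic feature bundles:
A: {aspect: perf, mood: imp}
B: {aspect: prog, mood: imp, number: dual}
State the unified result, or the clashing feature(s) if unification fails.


Compare features:
aspect: A=perf vs B=prog -> CLASH
mood: A=imp vs B=imp -> unified: imp
number: A=_ vs B=dual -> unified: dual
Clash detected on feature 'aspect' (perf vs prog); unification fails.

CLASH on 'aspect' (perf vs prog)


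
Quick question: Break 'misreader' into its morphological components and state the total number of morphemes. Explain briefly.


Step 1: Identify prefix: 'mis' (meaning: wrongly)
Step 2: Identify root: 'read'
Step 3: Identify suffix(es): 'er'
Decomposition: mis- (prefix: wrongly) + read (root) + -er (suffix: one who)
Total morphemes: 3

3 morphemes (mis- (prefix: wrongly) + read (root) + -er (suffix: one who))


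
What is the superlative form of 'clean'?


Apply superlative formation (add -est): 'clean' -> 'cleanest'.

cleanest


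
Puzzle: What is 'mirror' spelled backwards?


Reverse 'mirror' character by character: 'rorrim'.

rorrim


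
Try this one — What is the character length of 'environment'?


Spell out 'environment' and number each letter: e(1), n(2), v(3), i(4), r(5), o(6), n(7), m(8), e(9), n(10), t(11). Total: 11 letters.

11


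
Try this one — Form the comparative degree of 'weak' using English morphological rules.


Apply comparative formation (add -er): 'weak' -> 'weaker'.

weaker


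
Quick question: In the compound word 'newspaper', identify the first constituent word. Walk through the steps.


Split 'newspaper' into 'news' + 'paper'. The first part is 'news'.

news


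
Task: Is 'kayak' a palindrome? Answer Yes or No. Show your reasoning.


Forward: 'kayak'
Reversed: 'kayak'
They are identical.

Yes


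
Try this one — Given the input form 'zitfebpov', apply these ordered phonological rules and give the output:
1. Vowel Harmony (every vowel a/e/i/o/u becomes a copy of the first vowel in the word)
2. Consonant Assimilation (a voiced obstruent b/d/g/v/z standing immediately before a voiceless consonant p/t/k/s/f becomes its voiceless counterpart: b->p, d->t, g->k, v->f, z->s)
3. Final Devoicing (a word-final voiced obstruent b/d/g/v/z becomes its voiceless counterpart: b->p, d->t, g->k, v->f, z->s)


Starting form: 'zitfebpov'
Rule 1: Vowel Harmony: all vowels become 'i' (matching first vowel). 'zitfebpov' -> 'zitfibpiv'
Rule 2: Consonant Assimilation: voiced obstruent before voiceless consonant becomes voiceless ('bp' -> 'pp'). 'zitfibpiv' -> 'zitfippiv'
Rule 3: Final Devoicing: word-final voiced obstruent 'v' becomes voiceless 'f'. 'zitfippiv' -> 'zitfippif'
Final form: 'zitfippif'

zitfippif


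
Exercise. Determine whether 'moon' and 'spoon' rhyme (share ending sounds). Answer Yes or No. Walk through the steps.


Rime (stressed vowel + following sounds) of 'moon': -oon = /uːn/
Rime of 'spoon': -oon = /uːn/
/uːn/ and /uːn/ are the same ending sound, so the words rhyme.

Yes


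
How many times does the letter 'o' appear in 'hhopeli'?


Letter 'o' in 'hhopeli': found at position(s) 3 = 1 occurrence(s).

1


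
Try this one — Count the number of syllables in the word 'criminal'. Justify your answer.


Break 'criminal' into syllables: crim-i-nal -> crim | i | nal = 3 syllables

3 syllables


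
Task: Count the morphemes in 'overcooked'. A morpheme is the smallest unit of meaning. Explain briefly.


Decomposition: over- (prefix) + cook (root) + -ed (suffix) = 3 morpheme(s)

3 morphemes


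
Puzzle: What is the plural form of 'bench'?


Apply rule: Add -es (sibilant/fricative ending). 'bench' becomes 'benches'.

benches


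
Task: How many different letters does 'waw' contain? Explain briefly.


Unique letters in 'waw': {a, w} = 2 distinct letters.

2


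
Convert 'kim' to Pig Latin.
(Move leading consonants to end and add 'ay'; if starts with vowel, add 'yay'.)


'kim': move consonant cluster 'k' to end and add 'ay': 'imkay'.

imkay


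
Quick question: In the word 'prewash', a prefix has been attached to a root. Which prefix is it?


The word 'prewash' = 'pre' (prefix) + 'wash' (root). The prefix is 'pre'.

pre


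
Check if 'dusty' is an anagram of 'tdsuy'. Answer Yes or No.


Sorted letters of 'dusty': 'dstuy'
Sorted letters of 'tdsuy': 'dstuy'
They match.

Yes


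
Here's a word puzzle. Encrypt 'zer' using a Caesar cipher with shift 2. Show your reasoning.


Shift each letter by 2: z -> b, e -> g, r -> t. Result: 'bgt'.

bgt


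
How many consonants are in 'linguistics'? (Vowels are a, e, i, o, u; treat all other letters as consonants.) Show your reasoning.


Consonants in 'linguistics': l, n, g, s, t, c, s = 7 consonants.

7


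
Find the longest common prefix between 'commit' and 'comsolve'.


Compare from the start: 3 characters match: 'com'. Mismatch at position 4: 'm' vs 's'.

com


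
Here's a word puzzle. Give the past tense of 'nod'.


Apply rule: Double final consonant and add -ed. 'nod' becomes 'nodded'.

nodded


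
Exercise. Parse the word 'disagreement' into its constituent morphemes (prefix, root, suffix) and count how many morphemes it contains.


Step 1: Identify prefix: 'dis' (meaning: not/apart)
Step 2: Identify root: 'agree'
Step 3: Identify suffix(es): 'ment'
Decomposition: dis- (prefix: not/apart) + agree (root) + -ment (suffix: action/result)
Total morphemes: 3

3 morphemes (dis- (prefix: not/apart) + agree (root) + -ment (suffix: action/result))


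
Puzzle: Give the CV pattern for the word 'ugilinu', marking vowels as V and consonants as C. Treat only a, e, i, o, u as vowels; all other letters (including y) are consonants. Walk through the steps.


Letter mapping: u = V, g = C, i = V, l = C, i = V, n = C, u = V.

VCVCVCV


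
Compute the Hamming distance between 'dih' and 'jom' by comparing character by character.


Alignment:
Position 1: 'd' vs 'j' = DIFFER
Position 2: 'i' vs 'o' = DIFFER
Position 3: 'h' vs 'm' = DIFFER
Total differences: 3

3


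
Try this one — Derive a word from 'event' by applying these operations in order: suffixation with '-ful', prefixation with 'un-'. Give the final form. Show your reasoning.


Step 1: Add suffix '-ful' to 'event' = 'eventful'
Step 2: Add prefix 'un-' to 'eventful' = 'uneventful'

uneventful


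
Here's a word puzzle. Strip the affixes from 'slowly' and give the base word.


Remove suffix '-ly' from 'slowly' to get root 'slow'.

slow


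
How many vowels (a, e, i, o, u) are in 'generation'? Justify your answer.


Vowels in 'generation': e, e, a, i, o = 5 vowels.

5


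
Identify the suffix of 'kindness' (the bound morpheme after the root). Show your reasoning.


The word 'kindness' = 'kind' (root) + '-ness' (suffix). The suffix is '-ness'.

ness


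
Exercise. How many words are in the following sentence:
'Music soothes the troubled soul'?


Split into words: Music | soothes | the | troubled | soul = 5 words.

5


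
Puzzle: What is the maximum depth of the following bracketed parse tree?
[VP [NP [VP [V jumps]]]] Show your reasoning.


Count bracket nesting levels:
'[' at pos 0: depth = 1
'[' at pos 4: depth = 2
'[' at pos 8: depth = 3
'[' at pos 12: depth = 4
Maximum depth reached: 4

4


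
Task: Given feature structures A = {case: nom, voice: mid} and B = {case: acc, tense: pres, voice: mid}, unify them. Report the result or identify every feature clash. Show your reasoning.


Compare features:
case: A=nom vs B=acc -> CLASH
tense: A=_ vs B=pres -> unified: pres
voice: A=mid vs B=mid -> unified: mid
Clash detected on feature 'case' (nom vs acc); unification fails.

CLASH on 'case' (nom vs acc)


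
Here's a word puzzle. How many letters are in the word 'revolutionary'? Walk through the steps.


Spell out 'revolutionary' and number each letter: r(1), e(2), v(3), o(4), l(5), u(6), t(7), i(8), o(9), n(10), a(11), r(12), y(13). Total: 13 letters.

13


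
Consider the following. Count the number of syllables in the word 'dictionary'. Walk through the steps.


Break 'dictionary' into syllables: dic-tion-ar-y -> dic | tion | ar | y = 4 syllables

4 syllables


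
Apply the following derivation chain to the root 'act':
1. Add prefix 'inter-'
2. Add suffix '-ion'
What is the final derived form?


Step 1: Add prefix 'inter-' to 'act' = 'interact'
Step 2: Add suffix '-ion' to 'interact' = 'interaction'

interaction


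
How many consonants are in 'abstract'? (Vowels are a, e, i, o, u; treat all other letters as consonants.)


Consonants in 'abstract': b, s, t, r, c, t = 6 consonants.

6


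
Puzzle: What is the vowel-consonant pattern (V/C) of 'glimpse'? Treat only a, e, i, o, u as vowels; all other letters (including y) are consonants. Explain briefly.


Letter mapping: g = C, l = C, i = V, m = C, p = C, s = C, e = V.

CCVCCCV


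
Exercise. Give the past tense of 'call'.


Apply rule: Add -ed. 'call' becomes 'called'.

called


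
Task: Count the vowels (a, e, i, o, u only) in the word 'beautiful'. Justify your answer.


Vowels in 'beautiful': e, a, u, i, u = 5 vowels.

5


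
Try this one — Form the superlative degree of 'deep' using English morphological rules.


Apply superlative formation (add -est): 'deep' -> 'deepest'.

deepest


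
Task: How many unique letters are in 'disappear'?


Unique letters in 'disappear': {a, d, e, i, p, r, s} = 7 distinct letters.

7


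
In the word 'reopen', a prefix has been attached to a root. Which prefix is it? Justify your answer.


The word 'reopen' = 're' (prefix) + 'open' (root). The prefix is 're'.

re


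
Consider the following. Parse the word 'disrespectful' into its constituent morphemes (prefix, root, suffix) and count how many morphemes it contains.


Step 1: Identify prefix: 'dis' (meaning: not/apart)
Step 2: Identify root: 'respect'
Step 3: Identify suffix(es): 'ful'
Decomposition: dis- (prefix: not/apart) + respect (root) + -ful (suffix: full of)
Total morphemes: 3

3 morphemes (dis- (prefix: not/apart) + respect (root) + -ful (suffix: full of))


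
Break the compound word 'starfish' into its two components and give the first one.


Split 'starfish' into 'star' + 'fish'. The first part is 'star'.

star


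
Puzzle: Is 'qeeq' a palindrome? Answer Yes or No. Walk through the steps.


Forward: 'qeeq'
Reversed: 'qeeq'
They are identical.

Yes


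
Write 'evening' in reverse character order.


Reverse 'evening' character by character: 'gnineve'.

gnineve


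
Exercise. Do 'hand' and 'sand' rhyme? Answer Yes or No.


Rime (stressed vowel + following sounds) of 'hand': -and = /ænd/
Rime of 'sand': -and = /ænd/
/ænd/ and /ænd/ are the same ending sound, so the words rhyme.

Yes


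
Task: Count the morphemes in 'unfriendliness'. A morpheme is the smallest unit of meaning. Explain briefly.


Decomposition: un- (prefix) + friend (root) + -ly (suffix) + -ness (suffix) = 4 morpheme(s)

4 morphemes


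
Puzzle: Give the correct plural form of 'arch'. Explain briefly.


Apply rule: Add -es (sibilant/fricative ending). 'arch' becomes 'arches'.

arches


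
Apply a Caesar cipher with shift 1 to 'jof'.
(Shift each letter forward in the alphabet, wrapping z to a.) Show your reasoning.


Shift each letter by 1: j -> k, o -> p, f -> g. Result: 'kpg'.

kpg


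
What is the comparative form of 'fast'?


Apply comparative formation (add -er): 'fast' -> 'faster'.

faster


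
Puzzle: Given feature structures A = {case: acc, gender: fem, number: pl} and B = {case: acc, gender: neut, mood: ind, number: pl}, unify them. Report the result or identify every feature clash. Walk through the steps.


Compare features:
case: A=acc vs B=acc -> unified: acc
gender: A=fem vs B=neut -> CLASH
mood: A=_ vs B=ind -> unified: ind
number: A=pl vs B=pl -> unified: pl
Clash detected on feature 'gender' (fem vs neut); unification fails.

CLASH on 'gender' (fem vs neut)


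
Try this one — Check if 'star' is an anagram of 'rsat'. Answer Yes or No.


Sorted letters of 'star': 'arst'
Sorted letters of 'rsat': 'arst'
They match.

Yes


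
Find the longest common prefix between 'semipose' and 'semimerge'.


Compare from the start: 4 characters match: 'semi'. Mismatch at position 5: 'p' vs 'm'.

semi


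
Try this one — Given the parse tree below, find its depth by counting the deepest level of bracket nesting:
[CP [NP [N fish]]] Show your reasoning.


Count bracket nesting levels:
'[' at pos 0: depth = 1
'[' at pos 4: depth = 2
'[' at pos 8: depth = 3
Maximum depth reached: 3

3


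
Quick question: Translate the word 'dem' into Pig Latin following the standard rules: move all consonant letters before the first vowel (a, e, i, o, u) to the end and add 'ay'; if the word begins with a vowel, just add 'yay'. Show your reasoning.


'dem': move consonant cluster 'd' to end and add 'ay': 'emday'.

emday


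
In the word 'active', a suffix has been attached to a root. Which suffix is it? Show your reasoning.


The word 'active' = 'act' (root) + '-ive' (suffix). The suffix is '-ive'.

ive


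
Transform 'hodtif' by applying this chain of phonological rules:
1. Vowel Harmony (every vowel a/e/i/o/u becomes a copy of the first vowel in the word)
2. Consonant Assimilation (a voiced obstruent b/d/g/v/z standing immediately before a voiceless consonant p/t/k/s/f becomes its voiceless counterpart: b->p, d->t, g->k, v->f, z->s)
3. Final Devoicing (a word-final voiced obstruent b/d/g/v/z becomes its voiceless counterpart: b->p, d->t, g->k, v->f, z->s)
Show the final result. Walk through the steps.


Starting form: 'hodtif'
Rule 1: Vowel Harmony: all vowels become 'o' (matching first vowel). 'hodtif' -> 'hodtof'
Rule 2: Consonant Assimilation: voiced obstruent before voiceless consonant becomes voiceless ('dt' -> 'tt'). 'hodtof' -> 'hottof'
Rule 3: Final Devoicing: final consonant 'f' is not one of the voiced obstruents b/d/g/v/z. No change.
Final form: 'hottof'

hottof


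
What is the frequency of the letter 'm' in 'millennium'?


Letter 'm' in 'millennium': found at position(s) 1, 10 = 2 occurrence(s).

2


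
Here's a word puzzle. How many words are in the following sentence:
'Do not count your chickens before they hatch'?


Split into words: Do | not | count | your | chickens | before | they | hatch = 8 words.

8


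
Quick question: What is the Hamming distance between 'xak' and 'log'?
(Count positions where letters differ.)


Alignment:
Position 1: 'x' vs 'l' = DIFFER
Position 2: 'a' vs 'o' = DIFFER
Position 3: 'k' vs 'g' = DIFFER
Total differences: 3

3


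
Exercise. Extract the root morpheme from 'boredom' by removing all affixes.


Remove suffix '-dom' from 'boredom' to get root 'bore'.

bore


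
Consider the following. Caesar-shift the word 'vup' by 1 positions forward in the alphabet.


Shift each letter by 1: v -> w, u -> v, p -> q. Result: 'wvq'.

wvq


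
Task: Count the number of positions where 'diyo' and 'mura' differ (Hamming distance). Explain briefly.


Alignment:
Position 1: 'd' vs 'm' = DIFFER
Position 2: 'i' vs 'u' = DIFFER
Position 3: 'y' vs 'r' = DIFFER
Position 4: 'o' vs 'a' = DIFFER
Total differences: 4

4


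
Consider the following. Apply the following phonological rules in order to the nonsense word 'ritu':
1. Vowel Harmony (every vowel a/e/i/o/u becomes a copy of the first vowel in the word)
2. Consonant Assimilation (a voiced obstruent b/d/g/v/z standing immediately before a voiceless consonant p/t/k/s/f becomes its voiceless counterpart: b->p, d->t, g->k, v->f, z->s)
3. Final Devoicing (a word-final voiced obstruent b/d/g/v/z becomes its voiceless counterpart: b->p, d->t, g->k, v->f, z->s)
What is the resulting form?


Starting form: 'ritu'
Rule 1: Vowel Harmony: all vowels become 'i' (matching first vowel). 'ritu' -> 'riti'
Rule 2: Consonant Assimilation: no voiced obstruent (b/d/g/v/z) stands immediately before a voiceless consonant (p/t/k/s/f). No change.
Rule 3: Final Devoicing: the word ends in the vowel 'i', not a consonant. No change.
Final form: 'riti'

riti


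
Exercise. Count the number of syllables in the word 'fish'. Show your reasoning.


Break 'fish' into syllables: fish -> fish = 1 syllable

1 syllable


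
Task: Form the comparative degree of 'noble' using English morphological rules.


Apply comparative formation (ends in e: add -r): 'noble' -> 'nobler'.

nobler


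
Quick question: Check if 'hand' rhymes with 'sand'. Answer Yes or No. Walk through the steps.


Rime (stressed vowel + following sounds) of 'hand': -and = /ænd/
Rime of 'sand': -and = /ænd/
/ænd/ and /ænd/ are the same ending sound, so the words rhyme.

Yes


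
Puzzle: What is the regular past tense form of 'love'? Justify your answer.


Apply rule: Add -d (word ends in -e). 'love' becomes 'loved'.

loved


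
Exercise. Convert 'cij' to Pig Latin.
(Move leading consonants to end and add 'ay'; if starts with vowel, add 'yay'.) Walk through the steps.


'cij': move consonant cluster 'c' to end and add 'ay': 'ijcay'.

ijcay


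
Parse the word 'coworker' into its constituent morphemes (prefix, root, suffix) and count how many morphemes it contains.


Step 1: Identify prefix: 'co' (meaning: together)
Step 2: Identify root: 'work'
Step 3: Identify suffix(es): 'er'
Decomposition: co- (prefix: together) + work (root) + -er (suffix: one who)
Total morphemes: 3

3 morphemes (co- (prefix: together) + work (root) + -er (suffix: one who))


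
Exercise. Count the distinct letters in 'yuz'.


Unique letters in 'yuz': {u, y, z} = 3 distinct letters.

3


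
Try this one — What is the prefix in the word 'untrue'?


The word 'untrue' = 'un' (prefix) + 'true' (root). The prefix is 'un'.

un


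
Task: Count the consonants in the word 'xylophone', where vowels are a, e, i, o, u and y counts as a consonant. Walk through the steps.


Consonants in 'xylophone': x, y, l, p, h, n = 6 consonants.

6


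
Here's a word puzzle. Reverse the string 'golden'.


Reverse 'golden' character by character: 'nedlog'.

nedlog


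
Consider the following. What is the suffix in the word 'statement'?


The word 'statement' = 'state' (root) + '-ment' (suffix). The suffix is '-ment'.

ment


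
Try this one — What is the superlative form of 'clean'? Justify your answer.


Apply superlative formation (add -est): 'clean' -> 'cleanest'.

cleanest


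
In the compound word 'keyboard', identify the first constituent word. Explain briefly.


Split 'keyboard' into 'key' + 'board'. The first part is 'key'.

key


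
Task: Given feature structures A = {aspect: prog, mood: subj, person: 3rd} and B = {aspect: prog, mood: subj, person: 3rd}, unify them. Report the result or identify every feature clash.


Compare features:
aspect: A=prog vs B=prog -> unified: prog
mood: A=subj vs B=subj -> unified: subj
person: A=3rd vs B=3rd -> unified: 3rd
No clashes found.

Unified: {aspect: prog, mood: subj, person: 3rd}


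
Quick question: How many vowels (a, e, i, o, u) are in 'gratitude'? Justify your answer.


Vowels in 'gratitude': a, i, u, e = 4 vowels.

4


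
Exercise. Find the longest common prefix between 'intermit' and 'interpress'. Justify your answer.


Compare from the start: 5 characters match: 'inter'. Mismatch at position 6: 'm' vs 'p'.

inter


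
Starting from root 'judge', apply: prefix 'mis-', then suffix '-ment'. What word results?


Step 1: Add prefix 'mis-' to 'judge' = 'misjudge'
Step 2: Add suffix '-ment' to 'misjudge' = 'misjudgment'

misjudgment


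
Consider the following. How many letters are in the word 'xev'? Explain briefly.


Spell out 'xev' and number each letter: x(1), e(2), v(3). Total: 3 letters.

3


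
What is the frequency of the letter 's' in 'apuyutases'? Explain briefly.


Letter 's' in 'apuyutases': found at position(s) 8, 10 = 2 occurrence(s).

2


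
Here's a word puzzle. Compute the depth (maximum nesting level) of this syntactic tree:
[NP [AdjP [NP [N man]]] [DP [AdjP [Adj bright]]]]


Count bracket nesting levels:
'[' at pos 0: depth = 1
'[' at pos 4: depth = 2
'[' at pos 10: depth = 3
'[' at pos 14: depth = 4
'[' at pos 24: depth = 2
'[' at pos 28: depth = 3
'[' at pos 34: depth = 4
Maximum depth reached: 4

4


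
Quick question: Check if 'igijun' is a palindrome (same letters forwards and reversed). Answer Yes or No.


Forward: 'igijun'
Reversed: 'nujigi'
They differ.

No


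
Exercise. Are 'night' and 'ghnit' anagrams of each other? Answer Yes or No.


Sorted letters of 'night': 'ghint'
Sorted letters of 'ghnit': 'ghint'
They match.

Yes


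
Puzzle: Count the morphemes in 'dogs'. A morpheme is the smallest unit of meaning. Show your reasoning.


Decomposition: dog (root) + -s (plural) = 2 morpheme(s)

2 morphemes


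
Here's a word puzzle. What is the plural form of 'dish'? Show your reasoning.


Apply rule: Add -es (sibilant/fricative ending). 'dish' becomes 'dishes'.

dishes


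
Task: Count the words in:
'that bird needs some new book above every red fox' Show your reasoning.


Split into words: that | bird | needs | some | new | book | above | every | red | fox = 10 words.

10


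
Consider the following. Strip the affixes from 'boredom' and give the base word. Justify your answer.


Remove suffix '-dom' from 'boredom' to get root 'bore'.

bore


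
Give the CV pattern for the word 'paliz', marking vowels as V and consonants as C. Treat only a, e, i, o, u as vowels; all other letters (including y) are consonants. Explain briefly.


Letter mapping: p = C, a = V, l = C, i = V, z = C.

CVCVC


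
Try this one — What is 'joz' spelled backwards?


Reverse 'joz' character by character: 'zoj'.

zoj


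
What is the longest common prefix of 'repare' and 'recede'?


Compare from the start: 2 characters match: 're'. Mismatch at position 3: 'p' vs 'c'.

re


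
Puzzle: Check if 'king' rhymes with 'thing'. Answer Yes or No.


Rime (stressed vowel + following sounds) of 'king': -ing = /ɪŋ/
Rime of 'thing': -ing = /ɪŋ/
/ɪŋ/ and /ɪŋ/ are the same ending sound, so the words rhyme.

Yes


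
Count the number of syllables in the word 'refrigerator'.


Break 'refrigerator' into syllables: re-frig-er-a-tor -> re | frig | er | a | tor = 5 syllables

5 syllables


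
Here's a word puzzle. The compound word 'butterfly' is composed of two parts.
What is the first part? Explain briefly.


Split 'butterfly' into 'butter' + 'fly'. The first part is 'butter'.

butter


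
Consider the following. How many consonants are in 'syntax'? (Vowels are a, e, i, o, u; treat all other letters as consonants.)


Consonants in 'syntax': s, y, n, t, x = 5 consonants.

5


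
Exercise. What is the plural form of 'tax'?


Apply rule: Add -es (sibilant/fricative ending). 'tax' becomes 'taxes'.

taxes


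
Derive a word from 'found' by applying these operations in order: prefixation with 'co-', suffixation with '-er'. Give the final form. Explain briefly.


Step 1: Add prefix 'co-' to 'found' = 'cofound'
Step 2: Add suffix '-er' to 'cofound' = 'cofounder'

cofounder


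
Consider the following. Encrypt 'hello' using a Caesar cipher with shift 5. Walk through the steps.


Shift each letter by 5: h -> m, e -> j, l -> q, l -> q, o -> t. Result: 'mjqqt'.

mjqqt


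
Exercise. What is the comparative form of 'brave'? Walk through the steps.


Apply comparative formation (ends in e: add -r): 'brave' -> 'braver'.

braver


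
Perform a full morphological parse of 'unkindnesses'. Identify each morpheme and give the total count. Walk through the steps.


Step 1: Identify prefix: 'un' (meaning: not/reverse)
Step 2: Identify root: 'kind'
Step 3: Identify suffix(es): 'ness, es'
Decomposition: un- (prefix: not/reverse) + kind (root) + -ness (suffix: state of) + -es (plural)
Total morphemes: 4

4 morphemes (un- (prefix: not/reverse) + kind (root) + -ness (suffix: state of) + -es (plural))


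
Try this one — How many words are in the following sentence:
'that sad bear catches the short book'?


Split into words: that | sad | bear | catches | the | short | book = 7 words.

7


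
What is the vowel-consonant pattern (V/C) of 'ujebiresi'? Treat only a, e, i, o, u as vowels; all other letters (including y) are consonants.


Letter mapping: u = V, j = C, e = V, b = C, i = V, r = C, e = V, s = C, i = V.

VCVCVCVCV


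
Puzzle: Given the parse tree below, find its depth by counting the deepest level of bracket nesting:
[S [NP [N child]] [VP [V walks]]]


Count bracket nesting levels:
'[' at pos 0: depth = 1
'[' at pos 3: depth = 2
'[' at pos 7: depth = 3
'[' at pos 18: depth = 2
'[' at pos 22: depth = 3
Maximum depth reached: 3

3


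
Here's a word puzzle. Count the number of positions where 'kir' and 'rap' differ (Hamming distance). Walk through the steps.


Alignment:
Position 1: 'k' vs 'r' = DIFFER
Position 2: 'i' vs 'a' = DIFFER
Position 3: 'r' vs 'p' = DIFFER
Total differences: 3

3


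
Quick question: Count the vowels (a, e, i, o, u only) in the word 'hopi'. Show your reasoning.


Vowels in 'hopi': o, i = 2 vowels.

2


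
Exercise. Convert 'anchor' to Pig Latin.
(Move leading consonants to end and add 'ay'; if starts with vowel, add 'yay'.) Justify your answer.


'anchor' starts with a vowel, so add 'yay': 'anchoryay'.

anchoryay


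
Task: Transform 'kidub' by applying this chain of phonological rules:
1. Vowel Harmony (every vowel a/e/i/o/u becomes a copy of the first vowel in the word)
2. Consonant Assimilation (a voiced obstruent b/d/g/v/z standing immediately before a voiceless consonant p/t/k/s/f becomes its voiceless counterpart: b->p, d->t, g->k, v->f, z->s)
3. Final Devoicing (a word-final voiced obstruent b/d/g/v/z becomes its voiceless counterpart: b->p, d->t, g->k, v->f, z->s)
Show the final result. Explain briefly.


Starting form: 'kidub'
Rule 1: Vowel Harmony: all vowels become 'i' (matching first vowel). 'kidub' -> 'kidib'
Rule 2: Consonant Assimilation: no voiced obstruent (b/d/g/v/z) stands immediately before a voiceless consonant (p/t/k/s/f). No change.
Rule 3: Final Devoicing: word-final voiced obstruent 'b' becomes voiceless 'p'. 'kidib' -> 'kidip'
Final form: 'kidip'

kidip


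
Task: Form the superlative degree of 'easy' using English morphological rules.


Apply superlative formation (consonant + y: change y to i, add -est): 'easy' -> 'easiest'.

easiest


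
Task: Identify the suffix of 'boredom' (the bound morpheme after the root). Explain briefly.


The word 'boredom' = 'bore' (root) + '-dom' (suffix). The suffix is '-dom'.

dom


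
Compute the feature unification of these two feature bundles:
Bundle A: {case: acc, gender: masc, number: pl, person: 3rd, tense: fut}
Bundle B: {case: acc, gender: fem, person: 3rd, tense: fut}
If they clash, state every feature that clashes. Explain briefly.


Compare features:
case: A=acc vs B=acc -> unified: acc
gender: A=masc vs B=fem -> CLASH
number: A=pl vs B=_ -> unified: pl
person: A=3rd vs B=3rd -> unified: 3rd
tense: A=fut vs B=fut -> unified: fut
Clash detected on feature 'gender' (masc vs fem); unification fails.

CLASH on 'gender' (masc vs fem)


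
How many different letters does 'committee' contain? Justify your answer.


Unique letters in 'committee': {c, e, i, m, o, t} = 6 distinct letters.

6


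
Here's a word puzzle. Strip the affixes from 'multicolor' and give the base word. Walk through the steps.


Remove prefix 'multi' from 'multicolor' to get root 'color'.

color


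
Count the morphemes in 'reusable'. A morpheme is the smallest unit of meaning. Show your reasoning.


Decomposition: re- (prefix) + use (root) + -able (suffix) = 3 morpheme(s)

3 morphemes


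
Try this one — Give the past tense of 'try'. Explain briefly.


Apply rule: Change -y to -ied. 'try' becomes 'tried'.

tried


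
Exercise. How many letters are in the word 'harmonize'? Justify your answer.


Spell out 'harmonize' and number each letter: h(1), a(2), r(3), m(4), o(5), n(6), i(7), z(8), e(9). Total: 9 letters.

9


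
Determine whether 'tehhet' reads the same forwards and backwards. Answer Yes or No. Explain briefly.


Forward: 'tehhet'
Reversed: 'tehhet'
They are identical.

Yes


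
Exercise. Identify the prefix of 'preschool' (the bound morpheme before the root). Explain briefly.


The word 'preschool' = 'pre' (prefix) + 'school' (root). The prefix is 'pre'.

pre


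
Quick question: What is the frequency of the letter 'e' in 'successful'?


Letter 'e' in 'successful': found at position(s) 5 = 1 occurrence(s).

1


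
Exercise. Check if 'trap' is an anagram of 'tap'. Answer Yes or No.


Sorted letters of 'trap': 'aprt'
Sorted letters of 'tap': 'apt'
They do not match.

No


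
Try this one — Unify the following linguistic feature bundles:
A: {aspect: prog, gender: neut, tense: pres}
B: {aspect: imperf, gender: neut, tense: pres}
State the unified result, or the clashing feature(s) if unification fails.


Compare features:
aspect: A=prog vs B=imperf -> CLASH
gender: A=neut vs B=neut -> unified: neut
tense: A=pres vs B=pres -> unified: pres
Clash detected on feature 'aspect' (prog vs imperf); unification fails.

CLASH on 'aspect' (prog vs imperf)


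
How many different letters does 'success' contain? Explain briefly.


Unique letters in 'success': {c, e, s, u} = 4 distinct letters.

4


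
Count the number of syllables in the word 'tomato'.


Break 'tomato' into syllables: to-ma-to -> to | ma | to = 3 syllables

3 syllables


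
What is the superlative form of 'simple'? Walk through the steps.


Apply superlative formation (ends in e: add -st): 'simple' -> 'simplest'.

simplest


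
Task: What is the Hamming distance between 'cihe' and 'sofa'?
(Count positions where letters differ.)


Alignment:
Position 1: 'c' vs 's' = DIFFER
Position 2: 'i' vs 'o' = DIFFER
Position 3: 'h' vs 'f' = DIFFER
Position 4: 'e' vs 'a' = DIFFER
Total differences: 4

4


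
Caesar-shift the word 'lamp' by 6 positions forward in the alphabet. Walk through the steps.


Shift each letter by 6: l -> r, a -> g, m -> s, p -> v. Result: 'rgsv'.

rgsv


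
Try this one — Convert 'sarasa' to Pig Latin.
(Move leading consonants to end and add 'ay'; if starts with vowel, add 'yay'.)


'sarasa': move consonant cluster 's' to end and add 'ay': 'arasasay'.

arasasay


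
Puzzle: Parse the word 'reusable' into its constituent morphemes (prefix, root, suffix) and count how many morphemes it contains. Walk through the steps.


Step 1: Identify prefix: 're' (meaning: again)
Step 2: Identify root: 'use'
Step 3: Identify suffix(es): 'able'
Decomposition: re- (prefix: again) + use (root) + -able (suffix: capable of)
Total morphemes: 3

3 morphemes (re- (prefix: again) + use (root) + -able (suffix: capable of))


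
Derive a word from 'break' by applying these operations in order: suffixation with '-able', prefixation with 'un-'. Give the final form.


Step 1: Add suffix '-able' to 'break' = 'breakable'
Step 2: Add prefix 'un-' to 'breakable' = 'unbreakable'

unbreakable


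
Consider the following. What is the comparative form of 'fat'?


Apply comparative formation (double final consonant, add -er): 'fat' -> 'fatter'.

fatter


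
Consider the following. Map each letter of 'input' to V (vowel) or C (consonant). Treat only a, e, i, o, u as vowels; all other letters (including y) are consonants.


Letter mapping: i = V, n = C, p = C, u = V, t = C.

VCCVC


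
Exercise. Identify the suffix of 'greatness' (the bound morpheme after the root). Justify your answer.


The word 'greatness' = 'great' (root) + '-ness' (suffix). The suffix is '-ness'.

ness


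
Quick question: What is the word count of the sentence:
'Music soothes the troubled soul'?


Split into words: Music | soothes | the | troubled | soul = 5 words.

5


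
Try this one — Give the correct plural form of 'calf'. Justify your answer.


Apply rule: Change -f to -ves. 'calf' becomes 'calves'.

calves


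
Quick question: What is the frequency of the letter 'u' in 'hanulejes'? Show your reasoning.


Letter 'u' in 'hanulejes': found at position(s) 4 = 1 occurrence(s).

1


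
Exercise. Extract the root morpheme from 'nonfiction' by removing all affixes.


Remove prefix 'non' from 'nonfiction' to get root 'fiction'.

fiction


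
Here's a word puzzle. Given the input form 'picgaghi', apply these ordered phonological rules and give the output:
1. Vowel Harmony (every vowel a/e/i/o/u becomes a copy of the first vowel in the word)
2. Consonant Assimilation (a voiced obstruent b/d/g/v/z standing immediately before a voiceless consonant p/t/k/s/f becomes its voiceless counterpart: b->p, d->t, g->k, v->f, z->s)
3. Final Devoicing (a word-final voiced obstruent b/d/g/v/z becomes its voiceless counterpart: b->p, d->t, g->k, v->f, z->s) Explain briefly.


Starting form: 'picgaghi'
Rule 1: Vowel Harmony: all vowels become 'i' (matching first vowel). 'picgaghi' -> 'picgighi'
Rule 2: Consonant Assimilation: no voiced obstruent (b/d/g/v/z) stands immediately before a voiceless consonant (p/t/k/s/f). No change.
Rule 3: Final Devoicing: the word ends in the vowel 'i', not a consonant. No change.
Final form: 'picgighi'

picgighi


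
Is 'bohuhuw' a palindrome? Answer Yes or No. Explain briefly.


Forward: 'bohuhuw'
Reversed: 'wuhuhob'
They differ.

No
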